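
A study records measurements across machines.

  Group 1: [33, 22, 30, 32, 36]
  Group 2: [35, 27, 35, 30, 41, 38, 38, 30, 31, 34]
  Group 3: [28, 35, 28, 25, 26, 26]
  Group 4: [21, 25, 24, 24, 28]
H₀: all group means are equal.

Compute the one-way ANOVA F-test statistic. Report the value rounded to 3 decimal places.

test statistic = 6.537

Group means [30.60, 33.90, 28.00, 24.40], grand mean 30.077
SSB = Σnᵢ(x̄ᵢ−x̄)² = 334.546; SSW = ΣΣ(x−x̄ᵢ)² = 375.300
MSB = 334.546/3 = 111.5154; MSW = 375.300/22 = 17.0591
F = MSB/MSW = 6.5370
df = (3, 22)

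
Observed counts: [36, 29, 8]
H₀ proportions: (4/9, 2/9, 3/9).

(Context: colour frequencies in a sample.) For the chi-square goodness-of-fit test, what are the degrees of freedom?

degrees of freedom = 2

df = k − 1 = 3 − 1 = 2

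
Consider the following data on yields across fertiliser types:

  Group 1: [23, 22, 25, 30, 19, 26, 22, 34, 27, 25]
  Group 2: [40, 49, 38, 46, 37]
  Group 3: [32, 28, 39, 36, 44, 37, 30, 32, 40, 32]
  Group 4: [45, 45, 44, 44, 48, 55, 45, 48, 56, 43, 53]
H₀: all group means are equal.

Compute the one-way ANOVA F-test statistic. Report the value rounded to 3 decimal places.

Group means [25.30, 42.00, 35.00, 47.82], grand mean 37.194
SSB = Σnᵢ(x̄ᵢ−x̄)² = 2819.903; SSW = ΣΣ(x−x̄ᵢ)² = 727.736
MSB = 2819.903/3 = 939.9675; MSW = 727.736/32 = 22.7418
F = MSB/MSW = 41.3322
df = (3, 32)

test statistic = 41.332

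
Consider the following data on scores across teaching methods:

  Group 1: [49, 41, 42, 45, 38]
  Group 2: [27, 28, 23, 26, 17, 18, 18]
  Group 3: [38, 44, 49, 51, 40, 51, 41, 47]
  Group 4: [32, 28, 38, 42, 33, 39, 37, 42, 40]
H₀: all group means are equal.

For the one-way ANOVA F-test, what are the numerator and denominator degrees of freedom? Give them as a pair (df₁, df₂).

k = 4 groups, N = 29 total
df = (k−1, N−k) = (4−1, 29−4) = (3, 25)

degrees of freedom = [3, 25]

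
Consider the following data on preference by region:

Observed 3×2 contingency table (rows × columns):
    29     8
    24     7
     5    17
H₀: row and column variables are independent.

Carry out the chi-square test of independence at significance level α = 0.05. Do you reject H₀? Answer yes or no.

reject H₀: yes

Row totals [37, 31, 22], col totals [58, 32], n=90
χ² = (29−23.84)²/23.84 + (8−13.16)²/13.16 + (24−19.98)²/19.98 + (7−11.02)²/11.02 + (5−14.18)²/14.18 + (17−7.82)²/7.82 = 22.1221
df = 2
p-value (upper-tail) = 0.00002
At α=0.05: p < α → reject H₀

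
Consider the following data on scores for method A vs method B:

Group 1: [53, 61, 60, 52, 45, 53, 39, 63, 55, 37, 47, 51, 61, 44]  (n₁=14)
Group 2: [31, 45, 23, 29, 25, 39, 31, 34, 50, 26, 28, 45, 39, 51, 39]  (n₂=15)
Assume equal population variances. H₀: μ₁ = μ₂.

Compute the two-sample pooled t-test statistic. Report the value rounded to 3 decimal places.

test statistic = 4.886

x̄₁=51.500, s₁=8.263, n₁=14
x̄₂=35.667, s₂=9.123, n₂=15
s_p² = [13·8.263² + 14·9.123²]/27 = 76.0309
SE = √(s_p²·(1/14+1/15)) = 3.2403
t = (51.500−35.667)/3.2403 = 4.8864
df = 27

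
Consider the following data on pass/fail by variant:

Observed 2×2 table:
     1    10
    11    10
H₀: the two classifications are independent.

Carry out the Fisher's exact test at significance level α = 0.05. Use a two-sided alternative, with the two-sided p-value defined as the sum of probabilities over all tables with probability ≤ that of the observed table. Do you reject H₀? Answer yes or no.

Margins: r₁=11, r₂=21, c₁=12, c₂=20, n=32
p_obs = C(11,1)·C(21,11)/C(32,12); sum pmf over tables with pmf ≤ p_obs
p-value (two-sided) = 0.02319
At α=0.05: p < α → reject H₀

reject H₀: yes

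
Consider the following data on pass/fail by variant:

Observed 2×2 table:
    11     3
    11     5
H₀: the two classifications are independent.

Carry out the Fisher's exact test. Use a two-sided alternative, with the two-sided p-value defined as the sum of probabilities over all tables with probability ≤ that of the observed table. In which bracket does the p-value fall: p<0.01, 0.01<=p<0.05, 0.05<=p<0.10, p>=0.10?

p-value bracket: p>=0.10

Margins: r₁=14, r₂=16, c₁=22, c₂=8, n=30
p_obs = C(14,11)·C(16,11)/C(30,22); sum pmf over tables with pmf ≤ p_obs
p-value (two-sided) = 0.68873
→ bracket: p>=0.10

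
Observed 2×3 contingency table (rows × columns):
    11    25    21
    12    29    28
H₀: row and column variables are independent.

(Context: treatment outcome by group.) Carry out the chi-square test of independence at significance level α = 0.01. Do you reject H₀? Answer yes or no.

Row totals [57, 69], col totals [23, 54, 49], n=126
χ² = (11−10.40)²/10.40 + (25−24.43)²/24.43 + (21−22.17)²/22.17 + (12−12.60)²/12.60 + (29−29.57)²/29.57 + (28−26.83)²/26.83 = 0.1987
df = 2
p-value (upper-tail) = 0.90542
At α=0.01: p ≥ α → fail to reject H₀

reject H₀: no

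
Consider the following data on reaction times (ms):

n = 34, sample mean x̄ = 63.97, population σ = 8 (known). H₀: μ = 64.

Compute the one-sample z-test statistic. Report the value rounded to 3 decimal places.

SE = σ/√n = 8/√34 = 1.3720
z = (x̄−μ₀)/SE = (63.97−64)/1.3720 = -0.0219

test statistic = -0.022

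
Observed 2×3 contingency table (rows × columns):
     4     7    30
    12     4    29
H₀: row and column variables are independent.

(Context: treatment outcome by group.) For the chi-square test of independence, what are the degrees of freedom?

degrees of freedom = 2

df = (r−1)(c−1) = (2−1)·(3−1) = 2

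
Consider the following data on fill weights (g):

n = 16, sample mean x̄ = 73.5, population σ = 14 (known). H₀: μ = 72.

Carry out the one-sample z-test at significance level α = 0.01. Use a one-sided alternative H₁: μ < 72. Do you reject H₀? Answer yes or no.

SE = σ/√n = 14/√16 = 3.5000
z = (x̄−μ₀)/SE = (73.5−72)/3.5000 = 0.4286
p-value (one-sided, H₁ less) = 0.66588
At α=0.01: p ≥ α → fail to reject H₀

reject H₀: no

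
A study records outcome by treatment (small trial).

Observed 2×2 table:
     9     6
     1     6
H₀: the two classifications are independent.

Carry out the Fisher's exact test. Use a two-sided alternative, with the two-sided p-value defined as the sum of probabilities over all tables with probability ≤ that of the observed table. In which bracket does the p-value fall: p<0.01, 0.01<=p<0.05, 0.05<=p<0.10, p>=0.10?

p-value bracket: 0.05<=p<0.10

Margins: r₁=15, r₂=7, c₁=10, c₂=12, n=22
p_obs = C(15,9)·C(7,1)/C(22,10); sum pmf over tables with pmf ≤ p_obs
p-value (two-sided) = 0.07430
→ bracket: 0.05<=p<0.10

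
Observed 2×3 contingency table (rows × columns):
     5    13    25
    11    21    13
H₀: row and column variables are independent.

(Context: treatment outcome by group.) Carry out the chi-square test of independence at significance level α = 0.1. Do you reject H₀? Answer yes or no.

Row totals [43, 45], col totals [16, 34, 38], n=88
χ² = (5−7.82)²/7.82 + (13−16.61)²/16.61 + (25−18.57)²/18.57 + (11−8.18)²/8.18 + (21−17.39)²/17.39 + (13−19.43)²/19.43 = 7.8804
df = 2
p-value (upper-tail) = 0.01944
At α=0.1: p < α → reject H₀

reject H₀: yes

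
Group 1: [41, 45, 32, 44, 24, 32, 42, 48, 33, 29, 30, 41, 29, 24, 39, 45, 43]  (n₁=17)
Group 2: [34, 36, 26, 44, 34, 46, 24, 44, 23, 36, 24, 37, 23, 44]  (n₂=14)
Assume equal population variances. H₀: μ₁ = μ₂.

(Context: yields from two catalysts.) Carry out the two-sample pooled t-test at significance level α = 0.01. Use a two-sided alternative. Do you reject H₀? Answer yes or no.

x̄₁=36.529, s₁=7.795, n₁=17
x̄₂=33.929, s₂=8.624, n₂=14
s_p² = [16·7.795² + 13·8.624²]/29 = 66.8677
SE = √(s_p²·(1/17+1/14)) = 2.9512
t = (36.529−33.929)/2.9512 = 0.8813
df = 29
p-value (two-sided) = 0.38541
At α=0.01: p ≥ α → fail to reject H₀

reject H₀: no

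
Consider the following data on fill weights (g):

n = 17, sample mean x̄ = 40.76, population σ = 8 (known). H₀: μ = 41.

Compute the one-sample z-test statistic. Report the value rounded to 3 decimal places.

test statistic = -0.124

SE = σ/√n = 8/√17 = 1.9403
z = (x̄−μ₀)/SE = (40.76−41)/1.9403 = -0.1237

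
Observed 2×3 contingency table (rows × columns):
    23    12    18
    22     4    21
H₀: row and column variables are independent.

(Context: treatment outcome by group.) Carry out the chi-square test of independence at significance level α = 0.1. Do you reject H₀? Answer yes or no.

reject H₀: no

Row totals [53, 47], col totals [45, 16, 39], n=100
χ² = (23−23.85)²/23.85 + (12−8.48)²/8.48 + (18−20.67)²/20.67 + (22−21.15)²/21.15 + (4−7.52)²/7.52 + (21−18.33)²/18.33 = 3.9071
df = 2
p-value (upper-tail) = 0.14177
At α=0.1: p ≥ α → fail to reject H₀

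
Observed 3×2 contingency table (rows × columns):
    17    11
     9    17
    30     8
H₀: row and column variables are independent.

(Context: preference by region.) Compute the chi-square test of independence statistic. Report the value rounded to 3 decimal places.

Row totals [28, 26, 38], col totals [56, 36], n=92
χ² = (17−17.04)²/17.04 + (11−10.96)²/10.96 + (9−15.83)²/15.83 + (17−10.17)²/10.17 + (30−23.13)²/23.13 + (8−14.87)²/14.87 = 12.7383
df = 2

test statistic = 12.738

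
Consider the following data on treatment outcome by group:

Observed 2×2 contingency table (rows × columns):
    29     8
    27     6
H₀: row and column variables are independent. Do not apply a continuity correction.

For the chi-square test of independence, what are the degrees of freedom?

df = (r−1)(c−1) = (2−1)·(2−1) = 1

degrees of freedom = 1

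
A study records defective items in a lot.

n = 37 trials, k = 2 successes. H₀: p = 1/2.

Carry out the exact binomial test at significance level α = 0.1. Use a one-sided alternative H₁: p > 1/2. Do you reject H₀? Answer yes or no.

reject H₀: no

Exact binomial: n=37, k=2, p₀=1/2=0.5000
P(X≥2) from Σ C(n,i)·p₀^i·(1−p₀)^(n−i)
p-value (one-sided, H₁ greater) = 1.00000
At α=0.1: p ≥ α → fail to reject H₀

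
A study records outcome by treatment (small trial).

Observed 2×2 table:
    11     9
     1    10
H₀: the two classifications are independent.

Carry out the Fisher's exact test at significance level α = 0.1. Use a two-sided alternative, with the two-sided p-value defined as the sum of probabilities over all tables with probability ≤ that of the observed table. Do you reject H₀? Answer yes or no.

Margins: r₁=20, r₂=11, c₁=12, c₂=19, n=31
p_obs = C(20,11)·C(11,1)/C(31,12); sum pmf over tables with pmf ≤ p_obs
p-value (two-sided) = 0.02011
At α=0.1: p < α → reject H₀

reject H₀: yes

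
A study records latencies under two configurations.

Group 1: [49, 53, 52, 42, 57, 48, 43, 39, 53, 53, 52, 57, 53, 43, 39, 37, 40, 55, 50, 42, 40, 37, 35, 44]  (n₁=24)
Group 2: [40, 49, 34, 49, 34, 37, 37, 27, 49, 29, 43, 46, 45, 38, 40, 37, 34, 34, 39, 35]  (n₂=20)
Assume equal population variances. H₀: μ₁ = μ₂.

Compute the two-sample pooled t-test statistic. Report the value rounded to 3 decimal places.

x̄₁=46.375, s₁=6.990, n₁=24
x̄₂=38.800, s₂=6.387, n₂=20
s_p² = [23·6.990² + 19·6.387²]/42 = 45.2101
SE = √(s_p²·(1/24+1/20)) = 2.0357
t = (46.375−38.800)/2.0357 = 3.7210
df = 42

test statistic = 3.721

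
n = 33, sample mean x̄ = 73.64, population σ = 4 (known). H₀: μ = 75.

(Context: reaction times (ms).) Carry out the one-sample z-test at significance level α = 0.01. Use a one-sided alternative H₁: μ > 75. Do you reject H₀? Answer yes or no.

SE = σ/√n = 4/√33 = 0.6963
z = (x̄−μ₀)/SE = (73.64−75)/0.6963 = -1.9532
p-value (one-sided, H₁ greater) = 0.97460
At α=0.01: p ≥ α → fail to reject H₀

reject H₀: no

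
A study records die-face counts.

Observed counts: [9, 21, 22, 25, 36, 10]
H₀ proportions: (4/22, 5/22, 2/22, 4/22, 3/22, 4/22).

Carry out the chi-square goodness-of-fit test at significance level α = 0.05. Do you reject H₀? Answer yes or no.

n = 123; E_i = n·p_i = [22.36, 27.95, 11.18, 22.36, 16.77, 22.36]
χ² = (9−22.36)²/22.36 + (21−27.95)²/27.95 + (22−11.18)²/11.18 + (25−22.36)²/22.36 + (36−16.77)²/16.77 + (10−22.36)²/22.36 = 49.3691
df = 5
p-value (upper-tail) = 0.00000
At α=0.05: p < α → reject H₀

reject H₀: yes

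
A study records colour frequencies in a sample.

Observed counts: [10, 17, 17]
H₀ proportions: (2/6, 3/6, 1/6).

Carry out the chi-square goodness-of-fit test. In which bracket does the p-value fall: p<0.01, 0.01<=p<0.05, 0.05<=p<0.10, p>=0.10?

n = 44; E_i = n·p_i = [14.67, 22.00, 7.33]
χ² = (10−14.67)²/14.67 + (17−22.00)²/22.00 + (17−7.33)²/7.33 = 15.3636
df = 2
p-value (upper-tail) = 0.00046
→ bracket: p<0.01

p-value bracket: p<0.01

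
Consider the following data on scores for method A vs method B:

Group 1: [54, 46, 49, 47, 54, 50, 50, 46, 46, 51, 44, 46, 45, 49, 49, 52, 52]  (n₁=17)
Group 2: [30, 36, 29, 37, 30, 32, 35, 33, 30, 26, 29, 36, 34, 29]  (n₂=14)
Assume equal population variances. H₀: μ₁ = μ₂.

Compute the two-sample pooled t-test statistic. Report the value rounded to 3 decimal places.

test statistic = 14.612

x̄₁=48.824, s₁=3.107, n₁=17
x̄₂=31.857, s₂=3.348, n₂=14
s_p² = [16·3.107² + 13·3.348²]/29 = 10.3512
SE = √(s_p²·(1/17+1/14)) = 1.1611
t = (48.824−31.857)/1.1611 = 14.6117
df = 29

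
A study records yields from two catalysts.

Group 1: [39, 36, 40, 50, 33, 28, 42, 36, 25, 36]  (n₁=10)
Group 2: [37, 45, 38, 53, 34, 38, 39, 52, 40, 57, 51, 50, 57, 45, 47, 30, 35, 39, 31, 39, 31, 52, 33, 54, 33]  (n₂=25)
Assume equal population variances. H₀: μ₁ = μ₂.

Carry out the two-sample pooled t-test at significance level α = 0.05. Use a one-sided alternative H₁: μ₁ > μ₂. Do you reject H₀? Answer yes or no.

reject H₀: no

x̄₁=36.500, s₁=7.059, n₁=10
x̄₂=42.400, s₂=8.775, n₂=25
s_p² = [9·7.059² + 24·8.775²]/33 = 69.5909
SE = √(s_p²·(1/10+1/25)) = 3.1213
t = (36.500−42.400)/3.1213 = -1.8902
df = 33
p-value (one-sided, H₁ greater) = 0.96623
At α=0.05: p ≥ α → fail to reject H₀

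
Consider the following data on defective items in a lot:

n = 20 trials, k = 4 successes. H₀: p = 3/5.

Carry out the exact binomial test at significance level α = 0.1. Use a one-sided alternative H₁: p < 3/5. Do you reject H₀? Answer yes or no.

reject H₀: yes

Exact binomial: n=20, k=4, p₀=3/5=0.6000
P(X≤4) from Σ C(n,i)·p₀^i·(1−p₀)^(n−i)
p-value (one-sided, H₁ less) = 0.00032
At α=0.1: p < α → reject H₀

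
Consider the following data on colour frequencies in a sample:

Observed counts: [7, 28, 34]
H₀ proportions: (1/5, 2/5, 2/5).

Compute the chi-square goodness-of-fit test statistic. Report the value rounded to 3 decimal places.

test statistic = 4.841

n = 69; E_i = n·p_i = [13.80, 27.60, 27.60]
χ² = (7−13.80)²/13.80 + (28−27.60)²/27.60 + (34−27.60)²/27.60 = 4.8406
df = 2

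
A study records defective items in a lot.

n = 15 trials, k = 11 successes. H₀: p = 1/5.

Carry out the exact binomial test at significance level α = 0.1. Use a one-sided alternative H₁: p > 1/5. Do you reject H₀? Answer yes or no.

reject H₀: yes

Exact binomial: n=15, k=11, p₀=1/5=0.2000
P(X≥11) from Σ C(n,i)·p₀^i·(1−p₀)^(n−i)
p-value (one-sided, H₁ greater) = 0.00001
At α=0.1: p < α → reject H₀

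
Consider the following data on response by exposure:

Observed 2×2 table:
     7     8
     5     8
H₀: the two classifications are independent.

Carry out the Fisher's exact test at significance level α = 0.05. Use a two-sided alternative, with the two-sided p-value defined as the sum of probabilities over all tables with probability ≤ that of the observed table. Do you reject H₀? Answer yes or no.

Margins: r₁=15, r₂=13, c₁=12, c₂=16, n=28
p_obs = C(15,7)·C(13,5)/C(28,12); sum pmf over tables with pmf ≤ p_obs
p-value (two-sided) = 0.71768
At α=0.05: p ≥ α → fail to reject H₀

reject H₀: no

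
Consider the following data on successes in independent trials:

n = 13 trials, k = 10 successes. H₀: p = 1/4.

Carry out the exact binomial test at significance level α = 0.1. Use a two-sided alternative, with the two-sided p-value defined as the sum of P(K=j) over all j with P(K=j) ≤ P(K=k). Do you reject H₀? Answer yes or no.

reject H₀: yes

Exact binomial: n=13, k=10, p₀=1/4=0.2500
P(X=j) = C(n,j)·p₀^j·(1−p₀)^(n−j); p = Σ P(X=j) over j with P(X=j) ≤ P(X=10)
p-value (two-sided) = 0.00013
At α=0.1: p < α → reject H₀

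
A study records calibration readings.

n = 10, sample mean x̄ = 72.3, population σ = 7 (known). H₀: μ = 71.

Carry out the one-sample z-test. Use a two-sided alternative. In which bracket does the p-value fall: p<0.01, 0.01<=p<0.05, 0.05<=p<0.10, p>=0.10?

p-value bracket: p>=0.10

SE = σ/√n = 7/√10 = 2.2136
z = (x̄−μ₀)/SE = (72.3−71)/2.2136 = 0.5873
p-value (two-sided) = 0.55702
→ bracket: p>=0.10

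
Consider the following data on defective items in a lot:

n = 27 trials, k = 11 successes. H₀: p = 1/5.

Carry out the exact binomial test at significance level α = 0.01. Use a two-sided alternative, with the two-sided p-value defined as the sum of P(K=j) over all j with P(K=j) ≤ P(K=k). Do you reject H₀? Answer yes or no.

Exact binomial: n=27, k=11, p₀=1/5=0.2000
P(X=j) = C(n,j)·p₀^j·(1−p₀)^(n−j); p = Σ P(X=j) over j with P(X=j) ≤ P(X=11)
p-value (two-sided) = 0.01339
At α=0.01: p ≥ α → fail to reject H₀

reject H₀: no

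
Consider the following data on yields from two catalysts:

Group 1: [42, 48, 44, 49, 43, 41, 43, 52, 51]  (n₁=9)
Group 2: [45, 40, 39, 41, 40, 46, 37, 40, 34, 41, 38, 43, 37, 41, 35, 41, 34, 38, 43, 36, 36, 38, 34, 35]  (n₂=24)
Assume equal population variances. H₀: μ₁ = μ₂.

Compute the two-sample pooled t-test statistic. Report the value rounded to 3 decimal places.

test statistic = 4.974

x̄₁=45.889, s₁=4.137, n₁=9
x̄₂=38.833, s₂=3.435, n₂=24
s_p² = [8·4.137² + 23·3.435²]/31 = 13.1685
SE = √(s_p²·(1/9+1/24)) = 1.4184
t = (45.889−38.833)/1.4184 = 4.9743
df = 31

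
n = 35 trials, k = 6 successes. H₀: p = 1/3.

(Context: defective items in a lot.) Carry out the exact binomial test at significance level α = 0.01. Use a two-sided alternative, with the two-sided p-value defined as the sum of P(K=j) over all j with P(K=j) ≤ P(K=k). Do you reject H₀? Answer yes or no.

reject H₀: no

Exact binomial: n=35, k=6, p₀=1/3=0.3333
P(X=j) = C(n,j)·p₀^j·(1−p₀)^(n−j); p = Σ P(X=j) over j with P(X=j) ≤ P(X=6)
p-value (two-sided) = 0.04773
At α=0.01: p ≥ α → fail to reject H₀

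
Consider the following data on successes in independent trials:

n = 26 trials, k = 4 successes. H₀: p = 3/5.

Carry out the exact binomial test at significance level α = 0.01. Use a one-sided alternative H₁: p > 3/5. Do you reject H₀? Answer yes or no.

Exact binomial: n=26, k=4, p₀=3/5=0.6000
P(X≥4) from Σ C(n,i)·p₀^i·(1−p₀)^(n−i)
p-value (one-sided, H₁ greater) = 1.00000
At α=0.01: p ≥ α → fail to reject H₀

reject H₀: no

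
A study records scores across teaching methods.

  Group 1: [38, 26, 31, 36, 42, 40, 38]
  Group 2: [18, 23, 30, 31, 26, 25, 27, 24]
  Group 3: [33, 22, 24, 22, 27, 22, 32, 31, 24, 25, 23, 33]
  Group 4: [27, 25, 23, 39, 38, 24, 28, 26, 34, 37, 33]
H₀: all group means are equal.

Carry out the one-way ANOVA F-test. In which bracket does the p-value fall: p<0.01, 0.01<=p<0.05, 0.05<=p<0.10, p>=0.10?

Group means [35.86, 25.50, 26.50, 30.36], grand mean 29.132
SSB = Σnᵢ(x̄ᵢ−x̄)² = 521.940; SSW = ΣΣ(x−x̄ᵢ)² = 882.403
MSB = 521.940/3 = 173.9798; MSW = 882.403/34 = 25.9530
F = MSB/MSW = 6.7036
df = (3, 34)
p-value (upper-tail) = 0.00112
→ bracket: p<0.01

p-value bracket: p<0.01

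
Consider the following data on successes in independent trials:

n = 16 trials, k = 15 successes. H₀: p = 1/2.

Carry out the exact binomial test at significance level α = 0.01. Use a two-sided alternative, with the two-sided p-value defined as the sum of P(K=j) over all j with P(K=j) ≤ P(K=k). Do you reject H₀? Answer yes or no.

reject H₀: yes

Exact binomial: n=16, k=15, p₀=1/2=0.5000
P(X=j) = C(n,j)·p₀^j·(1−p₀)^(n−j); p = Σ P(X=j) over j with P(X=j) ≤ P(X=15)
p-value (two-sided) = 0.00052
At α=0.01: p < α → reject H₀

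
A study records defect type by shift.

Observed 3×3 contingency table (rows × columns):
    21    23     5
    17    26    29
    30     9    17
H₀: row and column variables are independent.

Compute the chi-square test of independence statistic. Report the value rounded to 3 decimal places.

Row totals [49, 72, 56], col totals [68, 58, 51], n=177
χ² = (21−18.82)²/18.82 + (23−16.06)²/16.06 + (5−14.12)²/14.12 + (17−27.66)²/27.66 + (26−23.59)²/23.59 + (29−20.75)²/20.75 + (30−21.51)²/21.51 + (9−18.35)²/18.35 + (17−16.14)²/16.14 = 24.9398
df = 4

test statistic = 24.940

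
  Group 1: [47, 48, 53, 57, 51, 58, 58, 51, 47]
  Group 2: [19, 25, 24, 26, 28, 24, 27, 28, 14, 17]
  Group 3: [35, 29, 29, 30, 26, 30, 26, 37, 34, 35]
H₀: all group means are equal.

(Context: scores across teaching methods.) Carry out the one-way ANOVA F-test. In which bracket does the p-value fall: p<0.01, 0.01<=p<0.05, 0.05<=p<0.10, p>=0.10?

Group means [52.22, 23.20, 31.10], grand mean 34.931
SSB = Σnᵢ(x̄ᵢ−x̄)² = 4213.807; SSW = ΣΣ(x−x̄ᵢ)² = 516.056
MSB = 4213.807/2 = 2106.9033; MSW = 516.056/26 = 19.8483
F = MSB/MSW = 106.1504
df = (2, 26)
p-value (upper-tail) = 0.00000
→ bracket: p<0.01

p-value bracket: p<0.01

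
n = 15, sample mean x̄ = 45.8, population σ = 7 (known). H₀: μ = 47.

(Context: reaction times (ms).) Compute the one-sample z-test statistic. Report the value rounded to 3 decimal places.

SE = σ/√n = 7/√15 = 1.8074
z = (x̄−μ₀)/SE = (45.8−47)/1.8074 = -0.6639

test statistic = -0.664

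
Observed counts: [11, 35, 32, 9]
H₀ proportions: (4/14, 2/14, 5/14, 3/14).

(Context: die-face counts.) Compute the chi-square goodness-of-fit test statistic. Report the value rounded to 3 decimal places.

n = 87; E_i = n·p_i = [24.86, 12.43, 31.07, 18.64]
χ² = (11−24.86)²/24.86 + (35−12.43)²/12.43 + (32−31.07)²/31.07 + (9−18.64)²/18.64 = 53.7322
df = 3

test statistic = 53.732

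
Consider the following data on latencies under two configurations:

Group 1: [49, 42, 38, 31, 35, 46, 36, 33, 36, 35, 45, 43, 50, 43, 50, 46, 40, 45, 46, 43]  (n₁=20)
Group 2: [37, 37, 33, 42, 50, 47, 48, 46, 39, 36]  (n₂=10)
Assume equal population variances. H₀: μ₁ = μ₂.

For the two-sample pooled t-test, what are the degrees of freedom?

df = n₁ + n₂ − 2 = 20 + 10 − 2 = 28

degrees of freedom = 28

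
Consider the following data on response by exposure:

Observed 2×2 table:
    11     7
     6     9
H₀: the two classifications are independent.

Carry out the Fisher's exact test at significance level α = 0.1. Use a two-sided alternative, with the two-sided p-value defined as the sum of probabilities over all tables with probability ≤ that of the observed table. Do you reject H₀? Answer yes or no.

reject H₀: no

Margins: r₁=18, r₂=15, c₁=17, c₂=16, n=33
p_obs = C(18,11)·C(15,6)/C(33,17); sum pmf over tables with pmf ≤ p_obs
p-value (two-sided) = 0.30283
At α=0.1: p ≥ α → fail to reject H₀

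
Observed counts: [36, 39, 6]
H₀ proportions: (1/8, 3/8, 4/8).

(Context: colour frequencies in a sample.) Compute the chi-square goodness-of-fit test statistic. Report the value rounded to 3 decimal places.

test statistic = 97.963

n = 81; E_i = n·p_i = [10.12, 30.38, 40.50]
χ² = (36−10.12)²/10.12 + (39−30.38)²/30.38 + (6−40.50)²/40.50 = 97.9630
df = 2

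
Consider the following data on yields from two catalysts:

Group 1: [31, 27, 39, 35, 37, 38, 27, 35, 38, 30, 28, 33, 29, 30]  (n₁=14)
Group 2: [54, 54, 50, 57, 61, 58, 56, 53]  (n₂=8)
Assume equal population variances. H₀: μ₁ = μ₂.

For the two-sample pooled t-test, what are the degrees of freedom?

degrees of freedom = 20

df = n₁ + n₂ − 2 = 14 + 8 − 2 = 20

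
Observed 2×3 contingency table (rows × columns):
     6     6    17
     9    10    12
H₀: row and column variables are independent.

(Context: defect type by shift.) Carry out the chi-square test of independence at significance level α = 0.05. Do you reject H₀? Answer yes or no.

reject H₀: no

Row totals [29, 31], col totals [15, 16, 29], n=60
χ² = (6−7.25)²/7.25 + (6−7.73)²/7.73 + (17−14.02)²/14.02 + (9−7.75)²/7.75 + (10−8.27)²/8.27 + (12−14.98)²/14.98 = 2.3981
df = 2
p-value (upper-tail) = 0.30149
At α=0.05: p ≥ α → fail to reject H₀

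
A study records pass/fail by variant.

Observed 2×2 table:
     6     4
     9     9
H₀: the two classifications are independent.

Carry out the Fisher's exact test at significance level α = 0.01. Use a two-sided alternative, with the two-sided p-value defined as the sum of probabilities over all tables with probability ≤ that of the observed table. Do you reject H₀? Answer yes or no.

reject H₀: no

Margins: r₁=10, r₂=18, c₁=15, c₂=13, n=28
p_obs = C(10,6)·C(18,9)/C(28,15); sum pmf over tables with pmf ≤ p_obs
p-value (two-sided) = 0.70549
At α=0.01: p ≥ α → fail to reject H₀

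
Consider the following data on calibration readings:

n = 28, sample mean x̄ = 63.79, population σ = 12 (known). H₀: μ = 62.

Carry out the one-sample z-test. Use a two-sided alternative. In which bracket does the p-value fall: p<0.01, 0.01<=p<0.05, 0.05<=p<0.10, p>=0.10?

SE = σ/√n = 12/√28 = 2.2678
z = (x̄−μ₀)/SE = (63.79−62)/2.2678 = 0.7893
p-value (two-sided) = 0.42993
→ bracket: p>=0.10

p-value bracket: p>=0.10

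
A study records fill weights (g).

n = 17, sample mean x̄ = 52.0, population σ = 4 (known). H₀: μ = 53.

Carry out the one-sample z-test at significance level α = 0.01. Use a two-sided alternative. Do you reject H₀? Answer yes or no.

SE = σ/√n = 4/√17 = 0.9701
z = (x̄−μ₀)/SE = (52.0−53)/0.9701 = -1.0308
p-value (two-sided) = 0.30265
At α=0.01: p ≥ α → fail to reject H₀

reject H₀: no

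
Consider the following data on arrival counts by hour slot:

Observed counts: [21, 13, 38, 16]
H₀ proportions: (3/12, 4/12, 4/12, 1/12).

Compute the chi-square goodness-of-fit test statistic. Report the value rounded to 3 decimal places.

n = 88; E_i = n·p_i = [22.00, 29.33, 29.33, 7.33]
χ² = (21−22.00)²/22.00 + (13−29.33)²/29.33 + (38−29.33)²/29.33 + (16−7.33)²/7.33 = 21.9432
df = 3

test statistic = 21.943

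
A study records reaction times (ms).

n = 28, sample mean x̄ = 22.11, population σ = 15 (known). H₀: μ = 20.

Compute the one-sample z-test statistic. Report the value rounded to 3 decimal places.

SE = σ/√n = 15/√28 = 2.8347
z = (x̄−μ₀)/SE = (22.11−20)/2.8347 = 0.7443

test statistic = 0.744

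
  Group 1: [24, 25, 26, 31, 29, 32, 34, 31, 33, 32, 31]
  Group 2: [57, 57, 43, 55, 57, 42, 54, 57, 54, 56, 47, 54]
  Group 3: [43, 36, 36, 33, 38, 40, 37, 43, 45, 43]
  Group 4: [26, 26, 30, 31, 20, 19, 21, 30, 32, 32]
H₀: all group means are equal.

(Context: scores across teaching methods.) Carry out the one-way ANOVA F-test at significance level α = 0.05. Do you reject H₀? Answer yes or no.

Group means [29.82, 52.75, 39.40, 26.70], grand mean 37.721
SSB = Σnᵢ(x̄ᵢ−x̄)² = 4640.265; SSW = ΣΣ(x−x̄ᵢ)² = 826.386
MSB = 4640.265/3 = 1546.7549; MSW = 826.386/39 = 21.1894
F = MSB/MSW = 72.9967
df = (3, 39)
p-value (upper-tail) = 0.00000
At α=0.05: p < α → reject H₀

reject H₀: yes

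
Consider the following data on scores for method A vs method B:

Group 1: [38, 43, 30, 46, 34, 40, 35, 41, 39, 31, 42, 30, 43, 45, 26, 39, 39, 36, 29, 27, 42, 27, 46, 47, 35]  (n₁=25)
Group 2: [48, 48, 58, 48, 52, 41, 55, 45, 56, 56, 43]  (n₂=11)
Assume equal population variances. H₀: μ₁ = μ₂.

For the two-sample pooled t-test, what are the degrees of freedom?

degrees of freedom = 34

df = n₁ + n₂ − 2 = 25 + 11 − 2 = 34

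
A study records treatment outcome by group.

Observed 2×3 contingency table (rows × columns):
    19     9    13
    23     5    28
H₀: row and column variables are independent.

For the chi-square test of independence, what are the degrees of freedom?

df = (r−1)(c−1) = (2−1)·(3−1) = 2

degrees of freedom = 2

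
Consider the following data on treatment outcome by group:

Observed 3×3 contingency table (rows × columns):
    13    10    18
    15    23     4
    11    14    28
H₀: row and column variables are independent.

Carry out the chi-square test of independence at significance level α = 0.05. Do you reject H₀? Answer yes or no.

reject H₀: yes

Row totals [41, 42, 53], col totals [39, 47, 50], n=136
χ² = (13−11.76)²/11.76 + (10−14.17)²/14.17 + (18−15.07)²/15.07 + (15−12.04)²/12.04 + (23−14.51)²/14.51 + (4−15.44)²/15.44 + (11−15.20)²/15.20 + (14−18.32)²/18.32 + (28−19.49)²/19.49 = 21.9872
df = 4
p-value (upper-tail) = 0.00020
At α=0.05: p < α → reject H₀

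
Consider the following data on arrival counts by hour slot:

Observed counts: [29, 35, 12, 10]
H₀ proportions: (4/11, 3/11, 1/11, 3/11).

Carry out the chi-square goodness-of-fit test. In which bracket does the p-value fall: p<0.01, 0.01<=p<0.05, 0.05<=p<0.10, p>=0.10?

p-value bracket: p<0.01

n = 86; E_i = n·p_i = [31.27, 23.45, 7.82, 23.45]
χ² = (29−31.27)²/31.27 + (35−23.45)²/23.45 + (12−7.82)²/7.82 + (10−23.45)²/23.45 = 15.8033
df = 3
p-value (upper-tail) = 0.00124
→ bracket: p<0.01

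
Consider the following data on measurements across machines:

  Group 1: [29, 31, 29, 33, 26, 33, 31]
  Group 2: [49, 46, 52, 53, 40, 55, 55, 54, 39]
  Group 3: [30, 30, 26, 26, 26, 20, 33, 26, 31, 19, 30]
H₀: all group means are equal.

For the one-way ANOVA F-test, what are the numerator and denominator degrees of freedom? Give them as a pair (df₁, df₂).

degrees of freedom = [2, 24]

k = 3 groups, N = 27 total
df = (k−1, N−k) = (3−1, 27−3) = (2, 24)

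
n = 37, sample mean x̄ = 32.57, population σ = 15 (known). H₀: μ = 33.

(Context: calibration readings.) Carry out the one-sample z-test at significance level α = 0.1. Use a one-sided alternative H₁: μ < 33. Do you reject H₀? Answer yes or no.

SE = σ/√n = 15/√37 = 2.4660
z = (x̄−μ₀)/SE = (32.57−33)/2.4660 = -0.1744
p-value (one-sided, H₁ less) = 0.43079
At α=0.1: p ≥ α → fail to reject H₀

reject H₀: no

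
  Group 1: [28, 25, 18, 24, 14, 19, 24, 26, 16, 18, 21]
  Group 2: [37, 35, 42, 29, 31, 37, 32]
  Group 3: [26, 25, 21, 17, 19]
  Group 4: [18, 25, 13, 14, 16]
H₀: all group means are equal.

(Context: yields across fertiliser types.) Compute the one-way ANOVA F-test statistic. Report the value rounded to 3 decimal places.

Group means [21.18, 34.71, 21.60, 17.20], grand mean 23.929
SSB = Σnᵢ(x̄ᵢ−x̄)² = 1150.792; SSW = ΣΣ(x−x̄ᵢ)² = 471.065
MSB = 1150.792/3 = 383.5974; MSW = 471.065/24 = 19.6277
F = MSB/MSW = 19.5437
df = (3, 24)

test statistic = 19.544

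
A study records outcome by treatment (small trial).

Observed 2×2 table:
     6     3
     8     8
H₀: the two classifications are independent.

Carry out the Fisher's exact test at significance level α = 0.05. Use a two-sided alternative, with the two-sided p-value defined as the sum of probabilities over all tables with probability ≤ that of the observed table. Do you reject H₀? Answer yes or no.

Margins: r₁=9, r₂=16, c₁=14, c₂=11, n=25
p_obs = C(9,6)·C(16,8)/C(25,14); sum pmf over tables with pmf ≤ p_obs
p-value (two-sided) = 0.67662
At α=0.05: p ≥ α → fail to reject H₀

reject H₀: no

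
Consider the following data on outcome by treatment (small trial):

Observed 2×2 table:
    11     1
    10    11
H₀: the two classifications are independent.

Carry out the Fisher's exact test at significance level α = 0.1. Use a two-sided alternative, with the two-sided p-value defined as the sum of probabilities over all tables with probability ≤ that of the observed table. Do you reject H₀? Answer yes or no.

Margins: r₁=12, r₂=21, c₁=21, c₂=12, n=33
p_obs = C(12,11)·C(21,10)/C(33,21); sum pmf over tables with pmf ≤ p_obs
p-value (two-sided) = 0.02197
At α=0.1: p < α → reject H₀

reject H₀: yes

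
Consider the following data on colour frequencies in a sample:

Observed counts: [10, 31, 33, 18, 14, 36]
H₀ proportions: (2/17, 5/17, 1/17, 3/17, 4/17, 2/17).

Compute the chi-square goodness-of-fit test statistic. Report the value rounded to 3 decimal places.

test statistic = 113.742

n = 142; E_i = n·p_i = [16.71, 41.76, 8.35, 25.06, 33.41, 16.71]
χ² = (10−16.71)²/16.71 + (31−41.76)²/41.76 + (33−8.35)²/8.35 + (18−25.06)²/25.06 + (14−33.41)²/33.41 + (36−16.71)²/16.71 = 113.7423
df = 5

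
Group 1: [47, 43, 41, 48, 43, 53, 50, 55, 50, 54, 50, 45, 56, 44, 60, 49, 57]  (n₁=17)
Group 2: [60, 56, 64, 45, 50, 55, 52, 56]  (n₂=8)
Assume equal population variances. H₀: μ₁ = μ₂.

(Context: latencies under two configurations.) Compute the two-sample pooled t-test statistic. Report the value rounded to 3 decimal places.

test statistic = -2.090

x̄₁=49.706, s₁=5.520, n₁=17
x̄₂=54.750, s₂=5.874, n₂=8
s_p² = [16·5.520² + 7·5.874²]/23 = 31.6969
SE = √(s_p²·(1/17+1/8)) = 2.4138
t = (49.706−54.750)/2.4138 = -2.0897
df = 23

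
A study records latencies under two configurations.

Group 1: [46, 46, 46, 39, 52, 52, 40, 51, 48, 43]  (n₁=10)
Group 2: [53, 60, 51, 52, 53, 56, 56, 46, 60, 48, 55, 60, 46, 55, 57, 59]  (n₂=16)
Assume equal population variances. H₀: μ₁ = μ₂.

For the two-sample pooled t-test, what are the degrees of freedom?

df = n₁ + n₂ − 2 = 10 + 16 − 2 = 24

degrees of freedom = 24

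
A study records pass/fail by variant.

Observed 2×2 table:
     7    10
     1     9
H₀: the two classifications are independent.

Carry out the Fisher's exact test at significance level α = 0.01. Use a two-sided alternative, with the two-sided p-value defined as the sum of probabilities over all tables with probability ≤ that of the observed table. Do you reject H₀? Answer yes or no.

Margins: r₁=17, r₂=10, c₁=8, c₂=19, n=27
p_obs = C(17,7)·C(10,1)/C(27,8); sum pmf over tables with pmf ≤ p_obs
p-value (two-sided) = 0.18954
At α=0.01: p ≥ α → fail to reject H₀

reject H₀: no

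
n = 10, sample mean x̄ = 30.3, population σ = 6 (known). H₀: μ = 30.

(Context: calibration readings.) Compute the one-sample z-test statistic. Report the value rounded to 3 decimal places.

SE = σ/√n = 6/√10 = 1.8974
z = (x̄−μ₀)/SE = (30.3−30)/1.8974 = 0.1581

test statistic = 0.158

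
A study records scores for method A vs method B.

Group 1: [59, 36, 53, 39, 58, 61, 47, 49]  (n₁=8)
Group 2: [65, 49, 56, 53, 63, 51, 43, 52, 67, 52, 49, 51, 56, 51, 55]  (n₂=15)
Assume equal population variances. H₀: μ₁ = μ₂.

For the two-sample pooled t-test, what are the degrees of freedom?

degrees of freedom = 21

df = n₁ + n₂ − 2 = 8 + 15 − 2 = 21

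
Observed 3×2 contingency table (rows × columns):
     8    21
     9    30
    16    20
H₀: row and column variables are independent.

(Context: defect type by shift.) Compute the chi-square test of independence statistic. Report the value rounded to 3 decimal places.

Row totals [29, 39, 36], col totals [33, 71], n=104
χ² = (8−9.20)²/9.20 + (21−19.80)²/19.80 + (9−12.38)²/12.38 + (30−26.62)²/26.62 + (16−11.42)²/11.42 + (20−24.58)²/24.58 = 4.2644
df = 2

test statistic = 4.264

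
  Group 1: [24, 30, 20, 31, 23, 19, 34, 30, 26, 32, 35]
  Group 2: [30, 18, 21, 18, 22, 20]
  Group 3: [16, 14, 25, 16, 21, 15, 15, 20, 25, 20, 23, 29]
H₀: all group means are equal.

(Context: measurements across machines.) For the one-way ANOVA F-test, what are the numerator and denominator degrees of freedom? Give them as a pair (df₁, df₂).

k = 3 groups, N = 29 total
df = (k−1, N−k) = (3−1, 29−3) = (2, 26)

degrees of freedom = [2, 26]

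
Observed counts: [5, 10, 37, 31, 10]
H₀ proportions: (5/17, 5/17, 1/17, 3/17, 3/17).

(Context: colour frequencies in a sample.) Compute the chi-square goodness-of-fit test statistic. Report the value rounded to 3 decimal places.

n = 93; E_i = n·p_i = [27.35, 27.35, 5.47, 16.41, 16.41]
χ² = (5−27.35)²/27.35 + (10−27.35)²/27.35 + (37−5.47)²/5.47 + (31−16.41)²/16.41 + (10−16.41)²/16.41 = 226.4659
df = 4

test statistic = 226.466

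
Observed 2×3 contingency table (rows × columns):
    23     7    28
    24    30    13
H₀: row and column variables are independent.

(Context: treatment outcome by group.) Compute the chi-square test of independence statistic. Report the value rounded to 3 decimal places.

test statistic = 19.258

Row totals [58, 67], col totals [47, 37, 41], n=125
χ² = (23−21.81)²/21.81 + (7−17.17)²/17.17 + (28−19.02)²/19.02 + (24−25.19)²/25.19 + (30−19.83)²/19.83 + (13−21.98)²/21.98 = 19.2582
df = 2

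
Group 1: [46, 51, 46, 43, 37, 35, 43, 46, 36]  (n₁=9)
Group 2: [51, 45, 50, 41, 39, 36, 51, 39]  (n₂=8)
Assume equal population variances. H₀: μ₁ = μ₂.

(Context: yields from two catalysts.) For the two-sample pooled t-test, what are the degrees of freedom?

df = n₁ + n₂ − 2 = 9 + 8 − 2 = 15

degrees of freedom = 15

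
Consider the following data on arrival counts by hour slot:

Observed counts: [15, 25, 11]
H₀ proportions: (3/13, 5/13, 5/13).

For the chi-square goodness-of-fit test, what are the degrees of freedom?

df = k − 1 = 3 − 1 = 2

degrees of freedom = 2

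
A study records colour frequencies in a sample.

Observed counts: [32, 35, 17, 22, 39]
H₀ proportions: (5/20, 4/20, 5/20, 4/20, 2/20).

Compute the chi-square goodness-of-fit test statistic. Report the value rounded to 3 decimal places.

n = 145; E_i = n·p_i = [36.25, 29.00, 36.25, 29.00, 14.50]
χ² = (32−36.25)²/36.25 + (35−29.00)²/29.00 + (17−36.25)²/36.25 + (22−29.00)²/29.00 + (39−14.50)²/14.50 = 55.0483
df = 4

test statistic = 55.048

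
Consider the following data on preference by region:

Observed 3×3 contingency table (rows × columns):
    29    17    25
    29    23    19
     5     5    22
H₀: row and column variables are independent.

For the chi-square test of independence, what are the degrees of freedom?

df = (r−1)(c−1) = (3−1)·(3−1) = 4

degrees of freedom = 4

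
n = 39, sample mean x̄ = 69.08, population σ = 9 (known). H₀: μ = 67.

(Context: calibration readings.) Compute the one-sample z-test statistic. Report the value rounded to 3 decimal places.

test statistic = 1.443

SE = σ/√n = 9/√39 = 1.4412
z = (x̄−μ₀)/SE = (69.08−67)/1.4412 = 1.4433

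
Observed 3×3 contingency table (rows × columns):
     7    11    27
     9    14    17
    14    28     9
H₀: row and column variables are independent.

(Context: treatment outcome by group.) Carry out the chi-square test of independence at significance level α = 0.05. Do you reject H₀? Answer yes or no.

Row totals [45, 40, 51], col totals [30, 53, 53], n=136
χ² = (7−9.93)²/9.93 + (11−17.54)²/17.54 + (27−17.54)²/17.54 + (9−8.82)²/8.82 + (14−15.59)²/15.59 + (17−15.59)²/15.59 + (14−11.25)²/11.25 + (28−19.88)²/19.88 + (9−19.88)²/19.88 = 18.6433
df = 4
p-value (upper-tail) = 0.00092
At α=0.05: p < α → reject H₀

reject H₀: yes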